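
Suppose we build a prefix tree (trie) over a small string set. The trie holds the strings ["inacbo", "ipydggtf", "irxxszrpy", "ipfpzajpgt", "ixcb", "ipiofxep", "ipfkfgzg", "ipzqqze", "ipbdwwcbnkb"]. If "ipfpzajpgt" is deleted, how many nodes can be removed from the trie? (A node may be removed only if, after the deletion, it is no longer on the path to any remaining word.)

7

A node on "ipfpzajpgt"'s path can go only if nothing else ends at it or branches off below it.
The suffix "pzajpgt" (7 nodes) is used only by "ipfpzajpgt"; the node for "ipf" still has the child "k", so pruning stops there.
Nodes removed: 7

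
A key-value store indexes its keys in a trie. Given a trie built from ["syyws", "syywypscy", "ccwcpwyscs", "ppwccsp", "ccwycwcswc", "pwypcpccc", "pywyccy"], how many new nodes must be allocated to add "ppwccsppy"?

2

The longest prefix of "ppwccsppy" already in the trie is "ppwccsp" (length 7).
So 9 − 7 = 2 new nodes.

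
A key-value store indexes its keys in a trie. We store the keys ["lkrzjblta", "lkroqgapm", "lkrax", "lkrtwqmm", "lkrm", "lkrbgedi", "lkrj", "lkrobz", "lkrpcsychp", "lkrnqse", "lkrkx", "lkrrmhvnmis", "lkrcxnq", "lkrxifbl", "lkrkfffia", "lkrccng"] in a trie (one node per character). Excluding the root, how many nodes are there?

69

For each word, the new-node count is its length minus the longest prefix already in the trie:
  "lkrzjblta" → 9 new (l, k, r, z, j, b, l, t, a)
  "lkroqgapm" → prefix "lkr" already present; 6 new (o, q, g, a, p, m)
  "lkrax" → prefix "lkr" already present; 2 new (a, x)
  "lkrtwqmm" → prefix "lkr" already present; 5 new (t, w, q, m, m)
  "lkrm" → prefix "lkr" already present; 1 new (m)
  "lkrbgedi" → prefix "lkr" already present; 5 new (b, g, e, d, i)
  "lkrj" → prefix "lkr" already present; 1 new (j)
  "lkrobz" → prefix "lkro" already present; 2 new (b, z)
  "lkrpcsychp" → prefix "lkr" already present; 7 new (p, c, s, y, c, h, p)
  "lkrnqse" → prefix "lkr" already present; 4 new (n, q, s, e)
  "lkrkx" → prefix "lkr" already present; 2 new (k, x)
  "lkrrmhvnmis" → prefix "lkr" already present; 8 new (r, m, h, v, n, m, i, s)
  "lkrcxnq" → prefix "lkr" already present; 4 new (c, x, n, q)
  "lkrxifbl" → prefix "lkr" already present; 5 new (x, i, f, b, l)
  "lkrkfffia" → prefix "lkrk" already present; 5 new (f, f, f, i, a)
  "lkrccng" → prefix "lkrc" already present; 3 new (c, n, g)
Total nodes = 9 + 6 + 2 + 5 + 1 + 5 + 1 + 2 + 7 + 4 + 2 + 8 + 4 + 5 + 5 + 3 = 69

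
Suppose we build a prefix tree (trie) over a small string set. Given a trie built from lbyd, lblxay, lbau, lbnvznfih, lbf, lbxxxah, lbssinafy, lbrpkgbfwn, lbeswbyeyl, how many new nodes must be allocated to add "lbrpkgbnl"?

2

"lbrpkgb" is already a path in the trie; the remaining "nl" must be added.
New nodes needed: |"lbrpkgbnl"| − 7 = 9 − 7 = 2.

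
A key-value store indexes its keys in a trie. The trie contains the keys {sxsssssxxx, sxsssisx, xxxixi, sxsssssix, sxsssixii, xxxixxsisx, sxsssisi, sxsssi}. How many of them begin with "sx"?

6

Traverse to the node for "sx", then collect every word in that subtree.
Matches: "sxsssi", "sxsssisi", "sxsssisx", "sxsssixii", "sxsssssix", "sxsssssxxx"
Count: 6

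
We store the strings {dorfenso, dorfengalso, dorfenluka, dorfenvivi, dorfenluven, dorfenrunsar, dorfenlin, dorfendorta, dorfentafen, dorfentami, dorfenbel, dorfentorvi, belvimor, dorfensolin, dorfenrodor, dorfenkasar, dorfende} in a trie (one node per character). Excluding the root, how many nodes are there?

72

Count nodes per top-level branch (shared prefixes stored once):
  'b'-branch (belvimor): 8 nodes
  'd'-branch (dorfenbel, dorfende, dorfendorta, dorfengalso, dorfenkasar, dorfenlin, dorfenluka, dorfenluven, dorfenrodor, dorfenrunsar, dorfenso, dorfensolin, dorfentafen, dorfentami, dorfentorvi, dorfenvivi): 64 nodes
Sum: 72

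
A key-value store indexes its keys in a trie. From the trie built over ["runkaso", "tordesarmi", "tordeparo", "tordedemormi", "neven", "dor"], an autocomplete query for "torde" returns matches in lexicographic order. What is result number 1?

Words with prefix "torde", in lexicographic order: "tordedemormi", "tordeparo", "tordesarmi"
Position 1: tordedemormi

tordedemormi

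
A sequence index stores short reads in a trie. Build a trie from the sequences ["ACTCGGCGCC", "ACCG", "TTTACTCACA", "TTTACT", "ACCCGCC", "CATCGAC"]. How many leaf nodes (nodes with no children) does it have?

5

Leaves are exactly the stored words that no other stored word extends.
Those words: "ACCCGCC", "ACCG", "ACTCGGCGCC", "CATCGAC", "TTTACTCACA"
Leaf count: 5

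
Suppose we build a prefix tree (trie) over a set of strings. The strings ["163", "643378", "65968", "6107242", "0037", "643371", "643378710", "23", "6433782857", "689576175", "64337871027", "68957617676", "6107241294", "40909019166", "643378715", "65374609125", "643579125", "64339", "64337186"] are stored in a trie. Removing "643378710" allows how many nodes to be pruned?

0

After clearing the end-marker at "643378710", prune upward until reaching a node still needed by another word.
Every node on "643378710" is still needed (e.g. by "64337871027"), so nothing is freed.
Nodes removed: 0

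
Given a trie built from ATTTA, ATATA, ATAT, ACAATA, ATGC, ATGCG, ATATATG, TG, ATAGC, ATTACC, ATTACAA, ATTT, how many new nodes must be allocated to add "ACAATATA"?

Walking "ACAATATA" from the root, the first 6 characters ("ACAATA") follow existing edges; "T" is the first miss.
Each of the 2 remaining characters creates one node.

2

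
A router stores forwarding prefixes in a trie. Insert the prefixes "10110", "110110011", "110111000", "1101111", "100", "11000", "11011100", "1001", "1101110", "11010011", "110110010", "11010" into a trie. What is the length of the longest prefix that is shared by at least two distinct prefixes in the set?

8

Look for the deepest trie node that still has at least two words in its subtree.
"110110010" and "110110011" agree on "11011001" (8 characters) before diverging; nothing deeper is shared.
Longest shared-prefix length: 8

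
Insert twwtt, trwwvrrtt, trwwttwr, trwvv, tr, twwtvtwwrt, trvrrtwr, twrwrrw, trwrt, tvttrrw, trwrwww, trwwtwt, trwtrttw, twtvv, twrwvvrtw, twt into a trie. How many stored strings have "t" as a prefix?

16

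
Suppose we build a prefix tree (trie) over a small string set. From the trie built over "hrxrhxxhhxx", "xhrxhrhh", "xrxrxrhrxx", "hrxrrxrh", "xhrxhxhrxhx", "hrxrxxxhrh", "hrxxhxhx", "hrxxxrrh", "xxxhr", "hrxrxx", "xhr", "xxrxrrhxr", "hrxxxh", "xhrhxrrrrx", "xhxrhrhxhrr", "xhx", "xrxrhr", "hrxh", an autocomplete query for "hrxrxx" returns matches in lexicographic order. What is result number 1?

hrxrxx

Filter for "hrxrxx…" and sort: "hrxrxx", "hrxrxxxhrh"
The 1st is hrxrxx.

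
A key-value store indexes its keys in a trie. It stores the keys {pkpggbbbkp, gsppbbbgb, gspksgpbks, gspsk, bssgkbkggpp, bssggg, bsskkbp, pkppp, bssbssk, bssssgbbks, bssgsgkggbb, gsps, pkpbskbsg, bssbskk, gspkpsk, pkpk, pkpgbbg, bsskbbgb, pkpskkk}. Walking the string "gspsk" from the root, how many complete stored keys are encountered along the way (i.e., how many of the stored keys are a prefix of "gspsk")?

2

Traverse "gspsk" character by character; count nodes along the way that are marked as word ends.
Prefixes of the query that are stored words: "gsps", "gspsk"
Count: 2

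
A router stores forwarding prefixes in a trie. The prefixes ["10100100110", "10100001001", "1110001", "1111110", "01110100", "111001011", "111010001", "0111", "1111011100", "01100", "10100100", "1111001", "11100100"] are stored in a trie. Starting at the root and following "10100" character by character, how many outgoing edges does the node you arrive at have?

The children of the "10100" node are the distinct next characters among strings starting with "10100".
Distinct next characters after "10100": 0, 1.
That node has 2 child edges.

2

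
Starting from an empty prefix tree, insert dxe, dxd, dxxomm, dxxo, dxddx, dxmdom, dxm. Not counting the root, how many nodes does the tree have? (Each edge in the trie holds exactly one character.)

14

Trie structure (* marks end of a word):
(root)
└─ d
   └─ x
      ├─ d *
      │  └─ d
      │     └─ x *
      ├─ e *
      ├─ m *
      │  └─ d
      │     └─ o
      │        └─ m *
      └─ x
         └─ o *
            └─ m
               └─ m *
Counting every labelled node above: 14.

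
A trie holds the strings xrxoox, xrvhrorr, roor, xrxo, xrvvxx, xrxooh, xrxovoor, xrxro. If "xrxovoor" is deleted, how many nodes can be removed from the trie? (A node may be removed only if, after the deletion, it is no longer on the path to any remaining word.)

4

After clearing the end-marker at "xrxovoor", prune upward until reaching a node still needed by another word.
The suffix "voor" (4 nodes) is used only by "xrxovoor"; the node for "xrxo" still has the child "o", so pruning stops there.
Nodes removed: 4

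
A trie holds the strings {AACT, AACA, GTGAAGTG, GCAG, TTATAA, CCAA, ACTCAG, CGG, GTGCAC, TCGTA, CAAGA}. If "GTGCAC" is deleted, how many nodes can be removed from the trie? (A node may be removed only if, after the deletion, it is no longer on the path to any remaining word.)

After clearing the end-marker at "GTGCAC", prune upward until reaching a node still needed by another word.
The suffix "CAC" (3 nodes) is used only by "GTGCAC"; the node for "GTG" still has the child "A", so pruning stops there.
Nodes removed: 3

3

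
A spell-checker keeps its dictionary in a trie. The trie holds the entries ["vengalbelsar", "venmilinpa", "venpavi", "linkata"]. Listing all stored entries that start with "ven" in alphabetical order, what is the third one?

venpavi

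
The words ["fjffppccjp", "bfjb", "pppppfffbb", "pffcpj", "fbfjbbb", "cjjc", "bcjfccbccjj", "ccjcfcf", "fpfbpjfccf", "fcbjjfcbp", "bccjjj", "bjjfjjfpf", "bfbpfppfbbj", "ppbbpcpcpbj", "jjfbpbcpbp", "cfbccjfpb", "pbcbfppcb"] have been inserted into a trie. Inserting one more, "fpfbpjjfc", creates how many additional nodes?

Walking "fpfbpjjfc" from the root, the first 6 characters ("fpfbpj") follow existing edges; "j" is the first miss.
New nodes needed: |"fpfbpjjfc"| − 6 = 9 − 6 = 3.

3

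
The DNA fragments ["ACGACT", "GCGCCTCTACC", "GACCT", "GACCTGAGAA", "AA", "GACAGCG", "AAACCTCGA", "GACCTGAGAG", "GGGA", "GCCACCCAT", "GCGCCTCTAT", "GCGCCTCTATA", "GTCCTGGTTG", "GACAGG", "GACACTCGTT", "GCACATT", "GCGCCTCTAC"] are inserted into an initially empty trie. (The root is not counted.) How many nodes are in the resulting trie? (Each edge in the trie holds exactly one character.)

Insert word by word; a character creates a node only if that edge doesn't already exist:
  "ACGACT" → 6 new (A, C, G, A, C, T)
  "GCGCCTCTACC" → 11 new (G, C, G, C, C, T, C, T, A, C, C)
  "GACCT" → prefix "G" already present; 4 new (A, C, C, T)
  "GACCTGAGAA" → prefix "GACCT" already present; 5 new (G, A, G, A, A)
  "AA" → prefix "A" already present; 1 new (A)
  "GACAGCG" → prefix "GAC" already present; 4 new (A, G, C, G)
  "AAACCTCGA" → prefix "AA" already present; 7 new (A, C, C, T, C, G, A)
  "GACCTGAGAG" → prefix "GACCTGAGA" already present; 1 new (G)
  "GGGA" → prefix "G" already present; 3 new (G, G, A)
  "GCCACCCAT" → prefix "GC" already present; 7 new (C, A, C, C, C, A, T)
  "GCGCCTCTAT" → prefix "GCGCCTCTA" already present; 1 new (T)
  "GCGCCTCTATA" → prefix "GCGCCTCTAT" already present; 1 new (A)
  "GTCCTGGTTG" → prefix "G" already present; 9 new (T, C, C, T, G, G, T, T, G)
  "GACAGG" → prefix "GACAG" already present; 1 new (G)
  "GACACTCGTT" → prefix "GACA" already present; 6 new (C, T, C, G, T, T)
  "GCACATT" → prefix "GC" already present; 5 new (A, C, A, T, T)
  "GCGCCTCTAC" → prefix "GCGCCTCTAC" already present; 0 new (none)
Total nodes = 6 + 11 + 4 + 5 + 1 + 4 + 7 + 1 + 3 + 7 + 1 + 1 + 9 + 1 + 6 + 5 + 0 = 72

72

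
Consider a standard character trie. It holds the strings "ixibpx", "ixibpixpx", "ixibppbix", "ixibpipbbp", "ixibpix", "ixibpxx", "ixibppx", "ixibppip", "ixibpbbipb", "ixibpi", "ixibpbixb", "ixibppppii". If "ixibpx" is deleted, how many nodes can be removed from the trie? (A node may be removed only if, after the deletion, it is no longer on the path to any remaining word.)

Walk "ixibpx" from the leaf back toward the root, removing each node that no remaining word uses.
Every node on "ixibpx" is still needed (e.g. by "ixibpxx"), so nothing is freed.
Nodes removed: 0

0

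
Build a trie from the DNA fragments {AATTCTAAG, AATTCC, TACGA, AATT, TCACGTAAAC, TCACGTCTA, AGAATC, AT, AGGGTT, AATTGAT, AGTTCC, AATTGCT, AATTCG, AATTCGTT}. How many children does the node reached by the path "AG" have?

3

The children of the "AG" node are the distinct next characters among strings starting with "AG".
Distinct next characters after "AG": A, G, T.
That node has 3 child edges.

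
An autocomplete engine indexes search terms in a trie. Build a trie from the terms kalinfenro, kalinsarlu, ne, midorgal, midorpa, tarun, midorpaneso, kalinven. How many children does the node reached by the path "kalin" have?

3

Follow the path "kalin" to its node, then look at its outgoing edges.
Characters that immediately follow "kalin" among the stored strings: {f, s, v}.
That node has 3 child edges.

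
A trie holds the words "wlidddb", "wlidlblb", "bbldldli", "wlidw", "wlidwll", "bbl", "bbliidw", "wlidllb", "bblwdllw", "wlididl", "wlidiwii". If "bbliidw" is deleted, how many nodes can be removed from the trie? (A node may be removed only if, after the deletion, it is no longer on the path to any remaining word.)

Walk "bbliidw" from the leaf back toward the root, removing each node that no remaining word uses.
The suffix "iidw" (4 nodes) is used only by "bbliidw"; the node for "bbl" still has the child "d", so pruning stops there.
Nodes removed: 4

4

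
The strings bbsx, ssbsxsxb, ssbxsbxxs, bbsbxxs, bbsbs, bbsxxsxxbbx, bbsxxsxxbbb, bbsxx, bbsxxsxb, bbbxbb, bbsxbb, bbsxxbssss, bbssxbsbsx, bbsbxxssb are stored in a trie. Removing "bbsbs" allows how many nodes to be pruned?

1

Walk "bbsbs" from the leaf back toward the root, removing each node that no remaining word uses.
The suffix "s" (1 node) is used only by "bbsbs"; the node for "bbsb" still has the child "x", so pruning stops there.
Nodes removed: 1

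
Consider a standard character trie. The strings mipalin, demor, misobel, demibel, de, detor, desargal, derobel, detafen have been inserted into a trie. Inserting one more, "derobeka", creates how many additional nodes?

2

"derobe" is already a path in the trie; the remaining "ka" must be added.
New nodes needed: |"derobeka"| − 6 = 8 − 6 = 2.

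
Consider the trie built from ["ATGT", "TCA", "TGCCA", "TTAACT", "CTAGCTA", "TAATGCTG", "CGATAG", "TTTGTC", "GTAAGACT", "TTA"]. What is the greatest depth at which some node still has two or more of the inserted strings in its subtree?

3

Look for the deepest trie node that still has at least two words in its subtree.
"TTA" and "TTAACT" agree on "TTA" (3 characters) before diverging; nothing deeper is shared.
Longest shared-prefix length: 3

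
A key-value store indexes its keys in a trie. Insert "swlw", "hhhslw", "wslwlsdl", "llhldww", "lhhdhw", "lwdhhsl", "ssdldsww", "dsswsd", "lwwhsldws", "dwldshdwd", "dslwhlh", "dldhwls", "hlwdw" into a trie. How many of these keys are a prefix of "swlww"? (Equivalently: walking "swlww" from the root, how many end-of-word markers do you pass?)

Check each prefix of "swlww" against the stored set — each match is an end-marker on the path.
Prefixes of the query that are stored words: "swlw"
Count: 1

1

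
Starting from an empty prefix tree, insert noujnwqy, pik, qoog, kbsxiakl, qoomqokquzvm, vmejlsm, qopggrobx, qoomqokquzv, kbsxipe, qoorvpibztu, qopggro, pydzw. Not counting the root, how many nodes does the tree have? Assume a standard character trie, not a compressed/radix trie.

Insert word by word; a character creates a node only if that edge doesn't already exist:
  "noujnwqy" → 8 new (n, o, u, j, n, w, q, y)
  "pik" → 3 new (p, i, k)
  "qoog" → 4 new (q, o, o, g)
  "kbsxiakl" → 8 new (k, b, s, x, i, a, k, l)
  "qoomqokquzvm" → prefix "qoo" already present; 9 new (m, q, o, k, q, u, z, v, m)
  "vmejlsm" → 7 new (v, m, e, j, l, s, m)
  "qopggrobx" → prefix "qo" already present; 7 new (p, g, g, r, o, b, x)
  "qoomqokquzv" → prefix "qoomqokquzv" already present; 0 new (none)
  "kbsxipe" → prefix "kbsxi" already present; 2 new (p, e)
  "qoorvpibztu" → prefix "qoo" already present; 8 new (r, v, p, i, b, z, t, u)
  "qopggro" → prefix "qopggro" already present; 0 new (none)
  "pydzw" → prefix "p" already present; 4 new (y, d, z, w)
Total nodes = 8 + 3 + 4 + 8 + 9 + 7 + 7 + 0 + 2 + 8 + 0 + 4 = 60

60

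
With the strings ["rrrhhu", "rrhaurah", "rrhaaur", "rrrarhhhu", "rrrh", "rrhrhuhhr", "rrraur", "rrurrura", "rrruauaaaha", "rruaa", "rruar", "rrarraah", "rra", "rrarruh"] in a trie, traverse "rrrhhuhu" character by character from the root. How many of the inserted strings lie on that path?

Traverse "rrrhhuhu" character by character; count nodes along the way that are marked as word ends.
Prefixes of the query that are stored words: "rrrh", "rrrhhu"
Count: 2

2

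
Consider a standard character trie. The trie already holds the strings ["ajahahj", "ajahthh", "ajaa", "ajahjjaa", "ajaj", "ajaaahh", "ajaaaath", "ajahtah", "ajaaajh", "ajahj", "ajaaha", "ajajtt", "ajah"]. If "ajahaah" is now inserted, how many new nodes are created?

2

The longest prefix of "ajahaah" already in the trie is "ajaha" (length 5).
Each of the 2 remaining characters creates one node.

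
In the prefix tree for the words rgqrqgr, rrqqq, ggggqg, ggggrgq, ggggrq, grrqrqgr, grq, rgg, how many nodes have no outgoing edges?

A leaf is a node with no children — equivalently, the end of a word that is not a proper prefix of any other stored word.
Those words: "ggggqg", "ggggrgq", "ggggrq", "grq", "grrqrqgr", "rgg", "rgqrqgr", "rrqqq"
Leaf count: 8

8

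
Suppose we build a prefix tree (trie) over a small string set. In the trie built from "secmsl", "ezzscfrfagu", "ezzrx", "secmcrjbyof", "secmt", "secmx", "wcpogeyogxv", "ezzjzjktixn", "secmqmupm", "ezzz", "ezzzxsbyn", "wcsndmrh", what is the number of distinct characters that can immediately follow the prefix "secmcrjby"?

1

Follow the path "secmcrjby" to its node, then look at its outgoing edges.
Distinct next characters after "secmcrjby": o.
That node has 1 child edge.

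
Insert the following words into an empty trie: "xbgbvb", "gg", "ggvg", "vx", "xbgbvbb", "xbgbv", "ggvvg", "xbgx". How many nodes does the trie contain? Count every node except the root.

16

Count nodes per top-level branch (shared prefixes stored once):
  'g'-branch (gg, ggvg, ggvvg): 6 nodes
  'v'-branch (vx): 2 nodes
  'x'-branch (xbgbv, xbgbvb, xbgbvbb, xbgx): 8 nodes
Sum: 16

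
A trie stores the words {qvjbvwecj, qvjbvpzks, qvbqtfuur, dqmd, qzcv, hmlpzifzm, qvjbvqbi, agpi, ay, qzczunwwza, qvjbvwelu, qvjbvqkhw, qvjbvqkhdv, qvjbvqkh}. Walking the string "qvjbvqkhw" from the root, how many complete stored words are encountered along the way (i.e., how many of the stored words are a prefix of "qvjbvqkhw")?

Traverse "qvjbvqkhw" character by character; count nodes along the way that are marked as word ends.
Prefixes of the query that are stored words: "qvjbvqkh", "qvjbvqkhw"
Count: 2

2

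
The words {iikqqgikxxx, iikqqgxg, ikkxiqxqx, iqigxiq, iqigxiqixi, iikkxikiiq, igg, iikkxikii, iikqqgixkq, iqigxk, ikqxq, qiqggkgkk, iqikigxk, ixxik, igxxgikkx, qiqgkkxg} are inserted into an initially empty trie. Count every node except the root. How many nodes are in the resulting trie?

75

Trace insertions, counting only characters that open a new branch:
  "iikqqgikxxx" → 11 new (i, i, k, q, q, g, i, k, x, x, x)
  "iikqqgxg" → prefix "iikqqg" already present; 2 new (x, g)
  "ikkxiqxqx" → prefix "i" already present; 8 new (k, k, x, i, q, x, q, x)
  "iqigxiq" → prefix "i" already present; 6 new (q, i, g, x, i, q)
  "iqigxiqixi" → prefix "iqigxiq" already present; 3 new (i, x, i)
  "iikkxikiiq" → prefix "iik" already present; 7 new (k, x, i, k, i, i, q)
  "igg" → prefix "i" already present; 2 new (g, g)
  "iikkxikii" → prefix "iikkxikii" already present; 0 new (none)
  "iikqqgixkq" → prefix "iikqqgi" already present; 3 new (x, k, q)
  "iqigxk" → prefix "iqigx" already present; 1 new (k)
  "ikqxq" → prefix "ik" already present; 3 new (q, x, q)
  "qiqggkgkk" → 9 new (q, i, q, g, g, k, g, k, k)
  "iqikigxk" → prefix "iqi" already present; 5 new (k, i, g, x, k)
  "ixxik" → prefix "i" already present; 4 new (x, x, i, k)
  "igxxgikkx" → prefix "ig" already present; 7 new (x, x, g, i, k, k, x)
  "qiqgkkxg" → prefix "qiqg" already present; 4 new (k, k, x, g)
Total nodes = 11 + 2 + 8 + 6 + 3 + 7 + 2 + 0 + 3 + 1 + 3 + 9 + 5 + 4 + 7 + 4 = 75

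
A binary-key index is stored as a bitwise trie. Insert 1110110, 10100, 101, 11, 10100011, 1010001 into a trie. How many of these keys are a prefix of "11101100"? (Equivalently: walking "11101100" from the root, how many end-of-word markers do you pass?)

2

Walk "11101100" from the root; an end-of-word marker is hit whenever a stored word is a prefix of "11101100".
Prefixes of the query that are stored words: "11", "1110110"
Count: 2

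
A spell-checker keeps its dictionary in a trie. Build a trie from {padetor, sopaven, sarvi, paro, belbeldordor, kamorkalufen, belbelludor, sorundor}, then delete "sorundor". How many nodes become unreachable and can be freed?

6

Walk "sorundor" from the leaf back toward the root, removing each node that no remaining word uses.
The suffix "rundor" (6 nodes) is used only by "sorundor"; the node for "so" still has the child "p", so pruning stops there.
Nodes removed: 6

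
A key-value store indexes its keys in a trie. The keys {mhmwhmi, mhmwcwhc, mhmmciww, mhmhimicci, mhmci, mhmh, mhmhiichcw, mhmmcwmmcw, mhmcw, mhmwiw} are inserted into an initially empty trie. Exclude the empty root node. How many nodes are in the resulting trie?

38

Trace insertions, counting only characters that open a new branch:
  "mhmwhmi" → 7 new (m, h, m, w, h, m, i)
  "mhmwcwhc" → prefix "mhmw" already present; 4 new (c, w, h, c)
  "mhmmciww" → prefix "mhm" already present; 5 new (m, c, i, w, w)
  "mhmhimicci" → prefix "mhm" already present; 7 new (h, i, m, i, c, c, i)
  "mhmci" → prefix "mhm" already present; 2 new (c, i)
  "mhmh" → prefix "mhmh" already present; 0 new (none)
  "mhmhiichcw" → prefix "mhmhi" already present; 5 new (i, c, h, c, w)
  "mhmmcwmmcw" → prefix "mhmmc" already present; 5 new (w, m, m, c, w)
  "mhmcw" → prefix "mhmc" already present; 1 new (w)
  "mhmwiw" → prefix "mhmw" already present; 2 new (i, w)
Total nodes = 7 + 4 + 5 + 7 + 2 + 0 + 5 + 5 + 1 + 2 = 38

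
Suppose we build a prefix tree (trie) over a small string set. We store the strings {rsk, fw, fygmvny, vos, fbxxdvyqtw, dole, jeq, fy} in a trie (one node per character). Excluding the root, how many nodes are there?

Trace insertions, counting only characters that open a new branch:
  "rsk" → 3 new (r, s, k)
  "fw" → 2 new (f, w)
  "fygmvny" → prefix "f" already present; 6 new (y, g, m, v, n, y)
  "vos" → 3 new (v, o, s)
  "fbxxdvyqtw" → prefix "f" already present; 9 new (b, x, x, d, v, y, q, t, w)
  "dole" → 4 new (d, o, l, e)
  "jeq" → 3 new (j, e, q)
  "fy" → prefix "fy" already present; 0 new (none)
Total nodes = 3 + 2 + 6 + 3 + 9 + 4 + 3 + 0 = 30

30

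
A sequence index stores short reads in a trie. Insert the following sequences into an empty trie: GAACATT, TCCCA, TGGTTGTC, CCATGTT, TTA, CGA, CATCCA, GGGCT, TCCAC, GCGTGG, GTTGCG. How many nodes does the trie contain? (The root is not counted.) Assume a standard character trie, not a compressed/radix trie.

51

Trace insertions, counting only characters that open a new branch:
  "GAACATT" → 7 new (G, A, A, C, A, T, T)
  "TCCCA" → 5 new (T, C, C, C, A)
  "TGGTTGTC" → prefix "T" already present; 7 new (G, G, T, T, G, T, C)
  "CCATGTT" → 7 new (C, C, A, T, G, T, T)
  "TTA" → prefix "T" already present; 2 new (T, A)
  "CGA" → prefix "C" already present; 2 new (G, A)
  "CATCCA" → prefix "C" already present; 5 new (A, T, C, C, A)
  "GGGCT" → prefix "G" already present; 4 new (G, G, C, T)
  "TCCAC" → prefix "TCC" already present; 2 new (A, C)
  "GCGTGG" → prefix "G" already present; 5 new (C, G, T, G, G)
  "GTTGCG" → prefix "G" already present; 5 new (T, T, G, C, G)
Total nodes = 7 + 5 + 7 + 7 + 2 + 2 + 5 + 4 + 2 + 5 + 5 = 51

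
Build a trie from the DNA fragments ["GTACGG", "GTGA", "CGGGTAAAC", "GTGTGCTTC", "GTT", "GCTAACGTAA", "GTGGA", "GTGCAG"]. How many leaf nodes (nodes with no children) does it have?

8

A leaf is a node with no children — equivalently, the end of a word that is not a proper prefix of any other stored word.
Those words: "CGGGTAAAC", "GCTAACGTAA", "GTACGG", "GTGA", "GTGCAG", "GTGGA", "GTGTGCTTC", "GTT"
Leaf count: 8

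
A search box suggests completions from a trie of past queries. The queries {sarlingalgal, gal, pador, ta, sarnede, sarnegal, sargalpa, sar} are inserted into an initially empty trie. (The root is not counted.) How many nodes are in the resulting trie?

Trace insertions, counting only characters that open a new branch:
  "sarlingalgal" → 12 new (s, a, r, l, i, n, g, a, l, g, a, l)
  "gal" → 3 new (g, a, l)
  "pador" → 5 new (p, a, d, o, r)
  "ta" → 2 new (t, a)
  "sarnede" → prefix "sar" already present; 4 new (n, e, d, e)
  "sarnegal" → prefix "sarne" already present; 3 new (g, a, l)
  "sargalpa" → prefix "sar" already present; 5 new (g, a, l, p, a)
  "sar" → prefix "sar" already present; 0 new (none)
Total nodes = 12 + 3 + 5 + 2 + 4 + 3 + 5 + 0 = 34

34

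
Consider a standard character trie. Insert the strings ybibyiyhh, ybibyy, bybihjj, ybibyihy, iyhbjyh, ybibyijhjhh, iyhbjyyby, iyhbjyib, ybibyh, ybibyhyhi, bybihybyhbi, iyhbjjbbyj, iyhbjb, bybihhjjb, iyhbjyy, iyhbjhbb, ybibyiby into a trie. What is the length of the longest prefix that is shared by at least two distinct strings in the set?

The deepest shared node is where two words last agree before diverging.
"iyhbjyy" and "iyhbjyyby" agree on "iyhbjyy" (7 characters) before diverging; nothing deeper is shared.
Longest shared-prefix length: 7

7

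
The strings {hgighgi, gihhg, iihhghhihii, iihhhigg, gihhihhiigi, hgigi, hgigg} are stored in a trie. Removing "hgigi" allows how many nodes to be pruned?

After clearing the end-marker at "hgigi", prune upward until reaching a node still needed by another word.
The suffix "i" (1 node) is used only by "hgigi"; the node for "hgig" still has the child "h", so pruning stops there.
Nodes removed: 1

1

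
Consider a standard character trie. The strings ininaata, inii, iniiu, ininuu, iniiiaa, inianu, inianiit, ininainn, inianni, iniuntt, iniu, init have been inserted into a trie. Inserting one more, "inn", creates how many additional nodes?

1

The longest prefix of "inn" already in the trie is "in" (length 2).
Each of the 1 remaining characters creates one node.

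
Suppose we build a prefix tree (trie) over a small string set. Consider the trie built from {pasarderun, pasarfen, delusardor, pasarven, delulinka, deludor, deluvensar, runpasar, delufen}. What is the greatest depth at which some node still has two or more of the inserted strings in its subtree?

Equivalently: take the maximum, over all pairs, of their longest common prefix length.
"pasarderun" and "pasarfen" agree on "pasar" (5 characters) before diverging; nothing deeper is shared.
Longest shared-prefix length: 5

5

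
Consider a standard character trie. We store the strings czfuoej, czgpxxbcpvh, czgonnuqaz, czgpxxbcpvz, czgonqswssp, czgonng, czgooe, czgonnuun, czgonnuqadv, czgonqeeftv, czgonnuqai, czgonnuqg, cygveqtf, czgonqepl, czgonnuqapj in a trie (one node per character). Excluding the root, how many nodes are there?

Trace insertions, counting only characters that open a new branch:
  "czfuoej" → 7 new (c, z, f, u, o, e, j)
  "czgpxxbcpvh" → prefix "cz" already present; 9 new (g, p, x, x, b, c, p, v, h)
  "czgonnuqaz" → prefix "czg" already present; 7 new (o, n, n, u, q, a, z)
  "czgpxxbcpvz" → prefix "czgpxxbcpv" already present; 1 new (z)
  "czgonqswssp" → prefix "czgon" already present; 6 new (q, s, w, s, s, p)
  "czgonng" → prefix "czgonn" already present; 1 new (g)
  "czgooe" → prefix "czgo" already present; 2 new (o, e)
  "czgonnuun" → prefix "czgonnu" already present; 2 new (u, n)
  "czgonnuqadv" → prefix "czgonnuqa" already present; 2 new (d, v)
  "czgonqeeftv" → prefix "czgonq" already present; 5 new (e, e, f, t, v)
  "czgonnuqai" → prefix "czgonnuqa" already present; 1 new (i)
  "czgonnuqg" → prefix "czgonnuq" already present; 1 new (g)
  "cygveqtf" → prefix "c" already present; 7 new (y, g, v, e, q, t, f)
  "czgonqepl" → prefix "czgonqe" already present; 2 new (p, l)
  "czgonnuqapj" → prefix "czgonnuqa" already present; 2 new (p, j)
Total nodes = 7 + 9 + 7 + 1 + 6 + 1 + 2 + 2 + 2 + 5 + 1 + 1 + 7 + 2 + 2 = 55

55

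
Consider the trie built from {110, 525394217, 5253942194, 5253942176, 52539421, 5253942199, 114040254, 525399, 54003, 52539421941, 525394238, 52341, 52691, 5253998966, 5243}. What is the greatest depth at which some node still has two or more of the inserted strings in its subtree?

Equivalently: take the maximum, over all pairs, of their longest common prefix length.
"5253942194" and "52539421941" agree on "5253942194" (10 characters) before diverging; nothing deeper is shared.
Longest shared-prefix length: 10

10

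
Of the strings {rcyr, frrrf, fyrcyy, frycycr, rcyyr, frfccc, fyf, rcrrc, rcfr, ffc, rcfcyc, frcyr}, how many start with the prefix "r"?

Walk to "r"; the words in its subtree are exactly those with that prefix.
Words under "r": rcfcyc, rcfr, rcrrc, rcyr, rcyyr
Count: 5

5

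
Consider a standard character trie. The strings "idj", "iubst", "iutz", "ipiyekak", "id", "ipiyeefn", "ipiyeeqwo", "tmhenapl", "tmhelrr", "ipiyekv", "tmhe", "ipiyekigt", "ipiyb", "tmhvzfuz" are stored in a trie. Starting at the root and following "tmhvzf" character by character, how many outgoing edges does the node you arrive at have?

1

The children of the "tmhvzf" node are the distinct next characters among strings starting with "tmhvzf".
Characters that immediately follow "tmhvzf" among the stored strings: {u}.
That node has 1 child edge.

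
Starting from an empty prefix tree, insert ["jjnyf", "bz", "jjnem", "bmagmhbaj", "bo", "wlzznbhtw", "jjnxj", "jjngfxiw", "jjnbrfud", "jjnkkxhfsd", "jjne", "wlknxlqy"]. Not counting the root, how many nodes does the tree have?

Count nodes per top-level branch (shared prefixes stored once):
  'b'-branch (bmagmhbaj, bo, bz): 11 nodes
  'j'-branch (jjnbrfud, jjne, jjnem, jjngfxiw, jjnkkxhfsd, jjnxj, jjnyf): 26 nodes
  'w'-branch (wlknxlqy, wlzznbhtw): 15 nodes
Sum: 52

52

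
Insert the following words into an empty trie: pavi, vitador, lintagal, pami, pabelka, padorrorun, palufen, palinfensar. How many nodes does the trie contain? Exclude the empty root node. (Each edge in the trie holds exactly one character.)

47

Insert word by word; a character creates a node only if that edge doesn't already exist:
  "pavi" → 4 new (p, a, v, i)
  "vitador" → 7 new (v, i, t, a, d, o, r)
  "lintagal" → 8 new (l, i, n, t, a, g, a, l)
  "pami" → prefix "pa" already present; 2 new (m, i)
  "pabelka" → prefix "pa" already present; 5 new (b, e, l, k, a)
  "padorrorun" → prefix "pa" already present; 8 new (d, o, r, r, o, r, u, n)
  "palufen" → prefix "pa" already present; 5 new (l, u, f, e, n)
  "palinfensar" → prefix "pal" already present; 8 new (i, n, f, e, n, s, a, r)
Total nodes = 4 + 7 + 8 + 2 + 5 + 8 + 5 + 8 = 47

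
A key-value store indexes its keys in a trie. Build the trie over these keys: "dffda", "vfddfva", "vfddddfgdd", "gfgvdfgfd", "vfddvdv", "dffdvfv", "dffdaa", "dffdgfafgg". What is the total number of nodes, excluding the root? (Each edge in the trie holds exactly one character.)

40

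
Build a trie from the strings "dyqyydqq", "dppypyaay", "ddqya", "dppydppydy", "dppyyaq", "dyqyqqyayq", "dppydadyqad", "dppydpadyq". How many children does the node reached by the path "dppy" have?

3

Walk "dppy" from the root, arriving at one node.
Characters that immediately follow "dppy" among the stored strings: {d, p, y}.
That node has 3 child edges.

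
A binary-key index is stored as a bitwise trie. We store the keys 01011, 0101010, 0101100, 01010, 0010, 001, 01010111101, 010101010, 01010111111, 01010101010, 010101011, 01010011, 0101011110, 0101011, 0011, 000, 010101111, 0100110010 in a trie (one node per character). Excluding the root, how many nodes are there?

37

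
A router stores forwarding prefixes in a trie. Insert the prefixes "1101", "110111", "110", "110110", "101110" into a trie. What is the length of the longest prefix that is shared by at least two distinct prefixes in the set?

The deepest shared node is where two words last agree before diverging.
"110110" and "110111" agree on "11011" (5 characters) before diverging; nothing deeper is shared.
Longest shared-prefix length: 5

5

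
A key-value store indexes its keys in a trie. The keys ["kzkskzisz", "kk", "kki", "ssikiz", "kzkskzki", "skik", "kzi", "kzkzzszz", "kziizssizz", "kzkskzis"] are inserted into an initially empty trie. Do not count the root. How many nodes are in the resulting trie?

Trie structure (* marks end of a word):
(root)
├─ k
│  ├─ k *
│  │  └─ i *
│  └─ z
│     ├─ i *
│     │  └─ i
│     │     └─ z
│     │        └─ s
│     │           └─ s
│     │              └─ i
│     │                 └─ z
│     │                    └─ z *
│     └─ k
│        ├─ s
│        │  └─ k
│        │     └─ z
│        │        ├─ i
│        │        │  └─ s *
│        │        │     └─ z *
│        │        └─ k
│        │           └─ i *
│        └─ z
│           └─ z
│              └─ s
│                 └─ z
│                    └─ z *
└─ s
   ├─ k
   │  └─ i
   │     └─ k *
   └─ s
      └─ i
         └─ k
            └─ i
               └─ z *
Counting every labelled node above: 35.

35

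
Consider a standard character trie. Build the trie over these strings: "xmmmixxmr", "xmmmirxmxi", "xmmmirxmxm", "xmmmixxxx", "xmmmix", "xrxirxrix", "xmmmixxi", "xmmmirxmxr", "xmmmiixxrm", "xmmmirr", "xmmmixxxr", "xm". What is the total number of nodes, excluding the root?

34

For each word, the new-node count is its length minus the longest prefix already in the trie:
  "xmmmixxmr" → 9 new (x, m, m, m, i, x, x, m, r)
  "xmmmirxmxi" → prefix "xmmmi" already present; 5 new (r, x, m, x, i)
  "xmmmirxmxm" → prefix "xmmmirxmx" already present; 1 new (m)
  "xmmmixxxx" → prefix "xmmmixx" already present; 2 new (x, x)
  "xmmmix" → prefix "xmmmix" already present; 0 new (none)
  "xrxirxrix" → prefix "x" already present; 8 new (r, x, i, r, x, r, i, x)
  "xmmmixxi" → prefix "xmmmixx" already present; 1 new (i)
  "xmmmirxmxr" → prefix "xmmmirxmx" already present; 1 new (r)
  "xmmmiixxrm" → prefix "xmmmi" already present; 5 new (i, x, x, r, m)
  "xmmmirr" → prefix "xmmmir" already present; 1 new (r)
  "xmmmixxxr" → prefix "xmmmixxx" already present; 1 new (r)
  "xm" → prefix "xm" already present; 0 new (none)
Total nodes = 9 + 5 + 1 + 2 + 0 + 8 + 1 + 1 + 5 + 1 + 1 + 0 = 34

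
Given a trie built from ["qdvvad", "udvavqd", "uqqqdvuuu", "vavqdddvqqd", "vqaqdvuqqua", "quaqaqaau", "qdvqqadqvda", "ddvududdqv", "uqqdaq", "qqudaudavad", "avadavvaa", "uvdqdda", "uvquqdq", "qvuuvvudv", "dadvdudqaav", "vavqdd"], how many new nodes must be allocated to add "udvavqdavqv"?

Walking "udvavqdavqv" from the root, the first 7 characters ("udvavqd") follow existing edges; "a" is the first miss.
So 11 − 7 = 4 new nodes.

4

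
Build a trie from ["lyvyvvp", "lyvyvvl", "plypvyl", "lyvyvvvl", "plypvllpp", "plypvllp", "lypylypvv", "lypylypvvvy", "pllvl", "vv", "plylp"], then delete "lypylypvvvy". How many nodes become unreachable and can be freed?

Walk "lypylypvvvy" from the leaf back toward the root, removing each node that no remaining word uses.
The suffix "vy" (2 nodes) is used only by "lypylypvvvy"; "lypylypvv" is itself a stored word, so pruning stops there.
Nodes removed: 2

2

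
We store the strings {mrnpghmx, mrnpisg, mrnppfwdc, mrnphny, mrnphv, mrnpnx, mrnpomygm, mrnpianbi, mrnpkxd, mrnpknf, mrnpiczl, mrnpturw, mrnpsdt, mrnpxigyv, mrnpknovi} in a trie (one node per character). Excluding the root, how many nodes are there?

Count nodes per top-level branch (shared prefixes stored once):
  'm'-branch (mrnpghmx, mrnphny, mrnphv, mrnpianbi, mrnpiczl, mrnpisg, mrnpknf, mrnpknovi, mrnpkxd, mrnpnx, mrnpomygm, mrnppfwdc, mrnpsdt, mrnpturw, mrnpxigyv): 54 nodes
Sum: 54

54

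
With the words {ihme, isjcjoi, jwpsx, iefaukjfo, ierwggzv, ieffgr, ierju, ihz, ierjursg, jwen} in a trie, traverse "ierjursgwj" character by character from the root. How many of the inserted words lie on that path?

Walk "ierjursgwj" from the root; an end-of-word marker is hit whenever a stored word is a prefix of "ierjursgwj".
Prefixes of the query that are stored words: "ierju", "ierjursg"
Count: 2

2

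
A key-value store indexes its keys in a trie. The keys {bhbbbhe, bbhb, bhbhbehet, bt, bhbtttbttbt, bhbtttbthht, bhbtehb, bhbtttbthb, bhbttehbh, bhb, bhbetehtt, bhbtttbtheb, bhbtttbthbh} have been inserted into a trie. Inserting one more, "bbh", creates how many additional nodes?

Every character of "bbh" already lies on an existing path (it is a prefix of some stored word).
No new nodes are needed: 0.

0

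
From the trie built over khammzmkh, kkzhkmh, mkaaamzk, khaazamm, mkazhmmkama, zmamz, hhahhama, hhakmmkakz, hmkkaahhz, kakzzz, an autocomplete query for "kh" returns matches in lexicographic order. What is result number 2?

Words with prefix "kh", in lexicographic order: "khaazamm", "khammzmkh"
Position 2: khammzmkh

khammzmkh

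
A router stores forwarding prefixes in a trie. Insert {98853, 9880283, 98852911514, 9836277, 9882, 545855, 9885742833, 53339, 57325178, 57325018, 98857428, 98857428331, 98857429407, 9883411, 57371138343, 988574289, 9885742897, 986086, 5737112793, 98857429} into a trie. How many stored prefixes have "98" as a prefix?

Filter for entries beginning with "98":
Matches: "9836277", "986086", "9880283", "9882", "9883411", "98852911514", "98853", "98857428", "9885742833", "98857428331", "988574289", "9885742897", "98857429", "98857429407"
Count: 14

14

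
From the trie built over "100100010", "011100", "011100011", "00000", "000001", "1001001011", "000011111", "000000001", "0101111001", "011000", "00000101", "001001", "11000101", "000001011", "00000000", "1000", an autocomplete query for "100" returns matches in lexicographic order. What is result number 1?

1000

DFS of the "100" subtree visits, in order: "1000", "100100010", "1001001011"
Position 1: 1000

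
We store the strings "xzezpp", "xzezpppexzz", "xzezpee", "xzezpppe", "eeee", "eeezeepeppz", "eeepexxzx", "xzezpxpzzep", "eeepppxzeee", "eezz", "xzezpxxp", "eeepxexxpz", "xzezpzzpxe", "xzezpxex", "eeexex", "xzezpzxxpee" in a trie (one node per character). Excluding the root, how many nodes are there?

For each word, the new-node count is its length minus the longest prefix already in the trie:
  "xzezpp" → 6 new (x, z, e, z, p, p)
  "xzezpppexzz" → prefix "xzezpp" already present; 5 new (p, e, x, z, z)
  "xzezpee" → prefix "xzezp" already present; 2 new (e, e)
  "xzezpppe" → prefix "xzezpppe" already present; 0 new (none)
  "eeee" → 4 new (e, e, e, e)
  "eeezeepeppz" → prefix "eee" already present; 8 new (z, e, e, p, e, p, p, z)
  "eeepexxzx" → prefix "eee" already present; 6 new (p, e, x, x, z, x)
  "xzezpxpzzep" → prefix "xzezp" already present; 6 new (x, p, z, z, e, p)
  "eeepppxzeee" → prefix "eeep" already present; 7 new (p, p, x, z, e, e, e)
  "eezz" → prefix "ee" already present; 2 new (z, z)
  "xzezpxxp" → prefix "xzezpx" already present; 2 new (x, p)
  "eeepxexxpz" → prefix "eeep" already present; 6 new (x, e, x, x, p, z)
  "xzezpzzpxe" → prefix "xzezp" already present; 5 new (z, z, p, x, e)
  "xzezpxex" → prefix "xzezpx" already present; 2 new (e, x)
  "eeexex" → prefix "eee" already present; 3 new (x, e, x)
  "xzezpzxxpee" → prefix "xzezpz" already present; 5 new (x, x, p, e, e)
Total nodes = 6 + 5 + 2 + 0 + 4 + 8 + 6 + 6 + 7 + 2 + 2 + 6 + 5 + 2 + 3 + 5 = 69

69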